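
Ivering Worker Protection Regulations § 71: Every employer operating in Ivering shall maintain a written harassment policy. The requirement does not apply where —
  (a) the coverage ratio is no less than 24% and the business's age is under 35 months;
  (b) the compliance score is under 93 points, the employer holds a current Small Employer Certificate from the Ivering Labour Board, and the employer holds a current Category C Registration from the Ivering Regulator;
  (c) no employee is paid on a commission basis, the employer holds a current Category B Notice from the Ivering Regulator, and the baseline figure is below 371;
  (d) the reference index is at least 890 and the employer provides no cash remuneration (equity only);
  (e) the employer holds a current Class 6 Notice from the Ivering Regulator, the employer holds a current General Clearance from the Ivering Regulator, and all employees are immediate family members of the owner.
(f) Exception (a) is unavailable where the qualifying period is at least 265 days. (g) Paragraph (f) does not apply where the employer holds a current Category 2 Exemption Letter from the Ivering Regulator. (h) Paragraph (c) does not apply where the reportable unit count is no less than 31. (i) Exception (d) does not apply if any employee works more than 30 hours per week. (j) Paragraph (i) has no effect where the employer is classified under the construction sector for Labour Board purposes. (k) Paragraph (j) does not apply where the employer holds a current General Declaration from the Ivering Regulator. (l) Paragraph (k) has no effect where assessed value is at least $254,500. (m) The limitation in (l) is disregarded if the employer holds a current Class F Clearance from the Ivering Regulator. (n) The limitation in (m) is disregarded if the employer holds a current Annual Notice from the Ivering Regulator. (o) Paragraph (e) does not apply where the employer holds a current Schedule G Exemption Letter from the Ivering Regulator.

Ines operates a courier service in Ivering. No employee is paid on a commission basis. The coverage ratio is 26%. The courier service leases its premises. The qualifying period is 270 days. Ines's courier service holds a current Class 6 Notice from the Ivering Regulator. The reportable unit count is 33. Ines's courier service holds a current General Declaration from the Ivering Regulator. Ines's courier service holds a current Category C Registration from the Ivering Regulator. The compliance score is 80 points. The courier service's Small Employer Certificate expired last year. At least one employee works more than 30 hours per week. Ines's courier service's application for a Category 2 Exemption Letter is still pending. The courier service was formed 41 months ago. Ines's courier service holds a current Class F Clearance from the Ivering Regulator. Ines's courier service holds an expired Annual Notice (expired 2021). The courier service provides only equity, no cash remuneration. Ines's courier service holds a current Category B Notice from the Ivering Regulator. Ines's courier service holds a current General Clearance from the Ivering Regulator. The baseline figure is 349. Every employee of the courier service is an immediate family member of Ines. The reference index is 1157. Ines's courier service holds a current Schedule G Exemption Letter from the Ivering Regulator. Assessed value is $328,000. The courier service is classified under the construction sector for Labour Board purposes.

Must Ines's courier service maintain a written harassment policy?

Yes — Ines's courier service must maintain a written harassment policy.

Exception (a) fails — the business's age is 41 months, not under 35 months.
Exception (b) requires that the employer holds a current Small Employer Certificate from the Ivering Labour Board; but the Small Employer Certificate has expired, so (b) is unavailable.
Exception (c)'s conditions are all satisfied: no employee is paid on commission; a current Category B Notice is held; the baseline figure is 349, below the 371 limit. However, paragraph (h) must be considered: (h) is engaged — the reportable unit count is 33, meeting the 31 threshold. (c) is therefore removed.
Exception (d) is satisfied on its face — the reference index is 1,157, meeting the 890 threshold; remuneration is equity-only. But: (i) operates against (d): at least one employee exceeds 30 hours/week. (j) is engaged (the courier service is classified under the construction sector), but yields to (k): (k) is engaged — a current General Declaration is held. (l) would limit (k) — assessed value is $328,000, meeting the $254,500 threshold — but (m) sets (l) aside: (m) operates against (l): a current Class F Clearance is held. (n), which would lift (m), does not operate here — no current Annual Notice is held. So (d) is unavailable.
Exception (e)'s conditions are all satisfied: a current Class 6 Notice is held; a current General Clearance is held; every employee is an immediate family member. Turning to paragraph (o): (o) operates against (e): a current Schedule G Exemption Letter is held. Exception (e) does not apply.
No exception is made out. Ines's courier service falls within the general rule.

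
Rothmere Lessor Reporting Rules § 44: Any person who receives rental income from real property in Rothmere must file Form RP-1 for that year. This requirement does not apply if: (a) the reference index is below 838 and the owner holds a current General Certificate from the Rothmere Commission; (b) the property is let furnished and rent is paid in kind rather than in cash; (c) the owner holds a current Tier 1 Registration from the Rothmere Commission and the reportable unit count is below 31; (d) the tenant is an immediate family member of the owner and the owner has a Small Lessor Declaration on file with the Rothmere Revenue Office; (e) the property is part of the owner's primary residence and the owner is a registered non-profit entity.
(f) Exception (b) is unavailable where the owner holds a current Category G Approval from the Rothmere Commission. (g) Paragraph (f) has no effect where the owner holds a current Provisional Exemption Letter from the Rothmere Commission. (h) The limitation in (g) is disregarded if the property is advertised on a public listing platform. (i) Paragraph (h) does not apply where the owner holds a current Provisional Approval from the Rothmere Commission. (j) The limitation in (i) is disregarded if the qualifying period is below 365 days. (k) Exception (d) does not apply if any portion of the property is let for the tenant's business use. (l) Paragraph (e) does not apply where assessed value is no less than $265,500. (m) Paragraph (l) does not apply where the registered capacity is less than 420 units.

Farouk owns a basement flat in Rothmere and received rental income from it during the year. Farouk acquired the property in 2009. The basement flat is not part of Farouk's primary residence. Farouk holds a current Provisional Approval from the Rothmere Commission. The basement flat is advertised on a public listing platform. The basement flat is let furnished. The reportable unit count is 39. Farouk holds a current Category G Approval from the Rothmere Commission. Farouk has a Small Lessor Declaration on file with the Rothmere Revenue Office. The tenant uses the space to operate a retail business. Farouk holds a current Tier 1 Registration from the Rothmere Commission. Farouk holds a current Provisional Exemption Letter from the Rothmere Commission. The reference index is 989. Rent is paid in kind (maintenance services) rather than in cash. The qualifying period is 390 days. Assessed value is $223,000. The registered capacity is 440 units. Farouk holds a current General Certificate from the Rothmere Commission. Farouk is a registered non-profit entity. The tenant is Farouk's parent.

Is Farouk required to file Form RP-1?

Exception (a) fails — the reference index is 989, not below 838.
Exception (b): the property is let furnished; rent is paid in kind — every condition holds. Under paragraphs (f)–(j): (f) is engaged (a current Category G Approval is held), but yields to (g): (g) operates — a current Provisional Exemption Letter is held. (h) would limit (g) — the property is publicly advertised — but (i) sets (h) aside: (i) is triggered — a current Provisional Approval is held. (j), which would lift (i), is not triggered — the qualifying period is 390 days, not below 365 days. Exception (b) stands.
Exception (c) requires that the reportable unit count is below 31; but the reportable unit count is 39, not below 31, so (c) is unavailable.
Exception (d): the tenant is an immediate family member; a Small Lessor Declaration is on file — every condition holds. Turning to paragraph (k): (k) operates against (d): the space is let for business use. Exception (d) does not apply.
Exception (e) requires that the property is part of the owner's primary residence; but the basement flat is not part of the primary residence, so (e) is unavailable.

No — exception (b) applies; Farouk is not required to file Form RP-1.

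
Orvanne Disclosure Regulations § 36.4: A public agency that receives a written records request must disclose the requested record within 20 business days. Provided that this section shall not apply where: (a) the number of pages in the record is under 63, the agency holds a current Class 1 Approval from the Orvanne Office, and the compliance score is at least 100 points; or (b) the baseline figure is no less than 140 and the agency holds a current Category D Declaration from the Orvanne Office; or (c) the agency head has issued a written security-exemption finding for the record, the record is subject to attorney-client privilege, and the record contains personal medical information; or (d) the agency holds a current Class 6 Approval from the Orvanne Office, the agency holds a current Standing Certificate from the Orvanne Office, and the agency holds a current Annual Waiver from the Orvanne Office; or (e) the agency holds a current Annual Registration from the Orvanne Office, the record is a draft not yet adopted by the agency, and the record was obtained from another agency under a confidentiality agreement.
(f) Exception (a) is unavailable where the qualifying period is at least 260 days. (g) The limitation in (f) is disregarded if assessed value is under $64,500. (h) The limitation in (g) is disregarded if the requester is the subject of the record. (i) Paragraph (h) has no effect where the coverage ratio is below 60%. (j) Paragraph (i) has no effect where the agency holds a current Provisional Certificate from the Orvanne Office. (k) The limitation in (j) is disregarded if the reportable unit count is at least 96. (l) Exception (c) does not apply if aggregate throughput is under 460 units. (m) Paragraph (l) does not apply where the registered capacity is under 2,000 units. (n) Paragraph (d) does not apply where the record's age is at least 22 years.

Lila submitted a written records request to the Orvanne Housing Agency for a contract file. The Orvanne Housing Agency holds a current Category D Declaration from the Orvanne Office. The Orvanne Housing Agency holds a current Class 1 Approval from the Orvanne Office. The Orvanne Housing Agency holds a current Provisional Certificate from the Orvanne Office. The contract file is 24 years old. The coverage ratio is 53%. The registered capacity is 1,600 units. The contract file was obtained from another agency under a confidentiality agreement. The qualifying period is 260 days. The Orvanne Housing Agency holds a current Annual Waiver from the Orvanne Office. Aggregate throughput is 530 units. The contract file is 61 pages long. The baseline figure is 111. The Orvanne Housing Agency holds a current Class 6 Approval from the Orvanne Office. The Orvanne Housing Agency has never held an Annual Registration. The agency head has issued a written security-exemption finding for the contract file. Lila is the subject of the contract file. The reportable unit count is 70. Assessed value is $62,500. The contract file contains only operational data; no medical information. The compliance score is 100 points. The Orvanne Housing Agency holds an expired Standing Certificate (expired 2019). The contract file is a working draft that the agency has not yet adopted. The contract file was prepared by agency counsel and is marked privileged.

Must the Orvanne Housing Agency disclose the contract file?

Exception (a): the number of pages in the record is 61, under the 63 limit; a current Class 1 Approval is held; the compliance score is 100 points, meeting the 100 points threshold — every condition holds. But: (f) applies — the qualifying period is 260 days, meeting the 260 days threshold. (g) is engaged (assessed value is $62,500, under the $64,500 limit), but is itself disapplied by (h): (h) operates against (g): Lila is the subject of the contract file. (i) would limit (h) — the coverage ratio is 53%, below the 60% limit — but (j) sets (i) aside: (j) is triggered — a current Provisional Certificate is held. (k) does not operate here (the reportable unit count is 70, short of 96), so (j) stands. Exception (a) does not apply.
Exception (b) fails — the baseline figure is 111, short of 140.
Exception (c) fails — the contract file contains only operational data.
Exception (d) does not apply: no current Standing Certificate is held.
Exception (e) fails — the Annual Registration is not current.
No exception is made out. the Orvanne Housing Agency falls within the general rule.

Yes — the Orvanne Housing Agency must disclose the contract file.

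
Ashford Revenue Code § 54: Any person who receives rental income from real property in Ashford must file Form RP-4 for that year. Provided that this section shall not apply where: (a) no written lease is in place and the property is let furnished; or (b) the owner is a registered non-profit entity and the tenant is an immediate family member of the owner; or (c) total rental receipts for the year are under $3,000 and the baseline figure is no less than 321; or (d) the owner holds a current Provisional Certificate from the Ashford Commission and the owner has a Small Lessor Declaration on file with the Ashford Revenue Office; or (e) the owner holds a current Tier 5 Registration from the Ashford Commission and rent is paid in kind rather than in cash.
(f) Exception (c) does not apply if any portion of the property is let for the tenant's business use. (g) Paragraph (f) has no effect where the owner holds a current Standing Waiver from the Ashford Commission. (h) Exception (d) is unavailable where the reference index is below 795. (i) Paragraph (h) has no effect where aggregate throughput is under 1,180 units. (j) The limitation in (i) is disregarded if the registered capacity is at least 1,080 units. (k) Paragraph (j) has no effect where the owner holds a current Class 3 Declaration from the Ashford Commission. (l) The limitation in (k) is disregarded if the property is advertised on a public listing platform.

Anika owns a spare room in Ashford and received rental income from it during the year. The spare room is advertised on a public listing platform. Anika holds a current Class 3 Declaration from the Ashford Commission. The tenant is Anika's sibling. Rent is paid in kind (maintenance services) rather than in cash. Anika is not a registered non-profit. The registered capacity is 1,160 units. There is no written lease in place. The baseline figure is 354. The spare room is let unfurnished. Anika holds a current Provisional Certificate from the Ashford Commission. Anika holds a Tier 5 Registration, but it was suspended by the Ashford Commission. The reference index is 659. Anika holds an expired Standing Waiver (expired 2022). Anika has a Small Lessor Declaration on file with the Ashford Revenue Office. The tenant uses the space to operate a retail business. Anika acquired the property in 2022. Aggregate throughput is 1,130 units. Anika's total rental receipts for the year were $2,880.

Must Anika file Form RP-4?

Yes — Anika must file Form RP-4.

Exception (a) does not apply: the property is let unfurnished.
Exception (b) requires that the owner is a registered non-profit entity; but Anika is not a registered non-profit, so (b) is unavailable.
Exception (c) is satisfied on its face — total rental receipts for the year are $2,880, under the $3,000 limit; the baseline figure is 354, meeting the 321 threshold. Turning to paragraphs (f)–(g): (f) operates — the space is let for business use. (g) does not operate here (the Standing Waiver is not current), so (f) stands. (c) is therefore removed.
Exception (d)'s conditions are all satisfied: a current Provisional Certificate is held; a Small Lessor Declaration is on file. But applying paragraphs (h)–(l): (h) is triggered — the reference index is 659, below the 795 limit. (i) is engaged (aggregate throughput is 1,130 units, under the 1,180 units limit), but is itself disapplied by (j): (j) operates against (i): the registered capacity is 1,160 units, meeting the 1,080 units threshold. (k) would limit (j) — a current Class 3 Declaration is held — but (l) sets (k) aside: (l) operates — the property is publicly advertised. So (d) is unavailable.
Exception (e) does not apply: the Tier 5 Registration is not current.
No exception displaces § 54.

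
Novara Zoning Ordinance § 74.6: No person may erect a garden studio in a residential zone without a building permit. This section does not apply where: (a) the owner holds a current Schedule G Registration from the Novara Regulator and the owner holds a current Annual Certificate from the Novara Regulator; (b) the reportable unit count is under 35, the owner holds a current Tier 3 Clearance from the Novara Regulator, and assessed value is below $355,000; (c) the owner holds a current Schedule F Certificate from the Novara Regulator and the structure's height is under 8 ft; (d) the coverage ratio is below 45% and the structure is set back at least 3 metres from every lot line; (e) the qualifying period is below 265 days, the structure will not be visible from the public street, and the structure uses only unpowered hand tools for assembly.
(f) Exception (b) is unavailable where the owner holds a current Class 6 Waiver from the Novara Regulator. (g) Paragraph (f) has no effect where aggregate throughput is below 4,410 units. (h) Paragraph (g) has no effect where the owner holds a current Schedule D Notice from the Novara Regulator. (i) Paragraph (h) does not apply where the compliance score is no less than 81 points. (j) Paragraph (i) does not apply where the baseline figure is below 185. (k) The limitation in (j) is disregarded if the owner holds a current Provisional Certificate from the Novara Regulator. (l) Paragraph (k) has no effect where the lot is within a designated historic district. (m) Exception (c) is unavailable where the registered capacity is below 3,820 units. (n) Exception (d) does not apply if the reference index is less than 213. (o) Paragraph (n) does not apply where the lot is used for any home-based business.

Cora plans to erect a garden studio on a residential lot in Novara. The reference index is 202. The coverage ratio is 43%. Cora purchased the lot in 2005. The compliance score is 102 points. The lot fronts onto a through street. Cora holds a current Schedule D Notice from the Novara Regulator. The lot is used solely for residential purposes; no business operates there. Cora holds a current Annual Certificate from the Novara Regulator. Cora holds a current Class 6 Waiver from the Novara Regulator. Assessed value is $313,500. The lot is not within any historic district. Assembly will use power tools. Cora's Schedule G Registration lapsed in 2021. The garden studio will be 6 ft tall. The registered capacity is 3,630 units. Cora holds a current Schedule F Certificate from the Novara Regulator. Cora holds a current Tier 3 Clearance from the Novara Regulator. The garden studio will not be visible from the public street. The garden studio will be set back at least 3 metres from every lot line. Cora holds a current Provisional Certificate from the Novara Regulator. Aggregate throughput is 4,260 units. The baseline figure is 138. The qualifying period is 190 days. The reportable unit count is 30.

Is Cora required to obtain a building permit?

No — exception (b) applies; Cora does not need a building permit.

Exception (a) requires that the owner holds a current Schedule G Registration from the Novara Regulator; but there is no Schedule G Registration in force, so (a) is unavailable.
Exception (b): the reportable unit count is 30, under the 35 limit; a current Tier 3 Clearance is held; assessed value is $313,500, below the $355,000 limit — every condition holds. As to paragraphs (f)–(l): (f) applies (a current Class 6 Waiver is held), but yields to (g): (g) applies — aggregate throughput is 4,260 units, below the 4,410 units limit. (h) is engaged (a current Schedule D Notice is held), but is set aside by (i): (i) operates against (h): the compliance score is 102 points, meeting the 81 points threshold. (j) would limit (i) — the baseline figure is 138, below the 185 limit — but (k) sets (j) aside: (k) operates against (j): a current Provisional Certificate is held. (l), which would lift (k), does not operate here — the lot is not in a historic district. (b) remains available.
Exception (c) is satisfied on its face — a current Schedule F Certificate is held; the structure's height is 6 ft, under the 8 ft limit. Turning to paragraph (m): (m) applies — the registered capacity is 3,630 units, below the 3,820 units limit. So (c) is unavailable.
Exception (d): the coverage ratio is 43%, below the 45% limit; the setback is at least 3 m on every side — every condition holds. However, paragraphs (n)–(o) must be considered: (n) operates against (d): the reference index is 202, less than the 213 limit. (o), which would lift (n), is inapplicable — the lot is solely residential. Exception (d) does not apply.
Exception (e) fails — assembly uses power tools.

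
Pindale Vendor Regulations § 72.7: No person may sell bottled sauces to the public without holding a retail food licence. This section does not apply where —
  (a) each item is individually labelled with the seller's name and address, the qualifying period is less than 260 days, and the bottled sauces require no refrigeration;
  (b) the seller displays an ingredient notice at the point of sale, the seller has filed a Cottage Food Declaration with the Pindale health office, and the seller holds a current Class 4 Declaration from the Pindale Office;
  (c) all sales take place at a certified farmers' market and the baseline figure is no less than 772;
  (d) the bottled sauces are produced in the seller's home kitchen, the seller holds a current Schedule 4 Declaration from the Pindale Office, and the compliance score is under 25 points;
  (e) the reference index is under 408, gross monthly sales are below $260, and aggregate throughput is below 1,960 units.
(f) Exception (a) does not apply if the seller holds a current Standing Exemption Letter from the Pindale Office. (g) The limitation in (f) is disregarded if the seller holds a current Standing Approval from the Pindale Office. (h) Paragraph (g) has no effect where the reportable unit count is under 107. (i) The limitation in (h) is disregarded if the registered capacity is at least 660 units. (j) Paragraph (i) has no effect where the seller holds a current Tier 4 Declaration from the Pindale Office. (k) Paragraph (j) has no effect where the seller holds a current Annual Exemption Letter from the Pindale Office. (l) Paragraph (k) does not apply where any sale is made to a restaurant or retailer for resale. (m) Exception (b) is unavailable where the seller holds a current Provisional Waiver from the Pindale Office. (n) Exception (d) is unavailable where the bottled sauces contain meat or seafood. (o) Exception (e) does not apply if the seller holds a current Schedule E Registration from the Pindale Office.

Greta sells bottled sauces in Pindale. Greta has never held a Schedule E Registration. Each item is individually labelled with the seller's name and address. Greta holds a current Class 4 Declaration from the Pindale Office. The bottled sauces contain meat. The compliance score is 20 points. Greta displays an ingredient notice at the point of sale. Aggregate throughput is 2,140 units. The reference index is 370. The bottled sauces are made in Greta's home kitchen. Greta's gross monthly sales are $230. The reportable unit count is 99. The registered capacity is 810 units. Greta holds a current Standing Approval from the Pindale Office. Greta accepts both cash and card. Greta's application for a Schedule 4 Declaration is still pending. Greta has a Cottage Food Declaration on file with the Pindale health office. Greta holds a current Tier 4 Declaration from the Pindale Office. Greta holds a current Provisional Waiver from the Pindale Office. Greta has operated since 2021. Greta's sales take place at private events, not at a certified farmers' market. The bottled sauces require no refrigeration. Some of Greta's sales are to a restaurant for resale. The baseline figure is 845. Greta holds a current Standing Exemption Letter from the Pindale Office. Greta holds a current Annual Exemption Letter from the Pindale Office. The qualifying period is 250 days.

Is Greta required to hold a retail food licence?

Exception (a)'s conditions are all satisfied: items are individually labelled; the qualifying period is 250 days, less than the 260 days limit; the bottled sauces are shelf-stable. But applying paragraphs (f)–(l): (f) applies — a current Standing Exemption Letter is held. (g) would limit (f) — a current Standing Approval is held — but (h) sets (g) aside: (h) operates against (g): the reportable unit count is 99, under the 107 limit. (i) applies (the registered capacity is 810 units, meeting the 660 units threshold), but is set aside by (j): (j) operates — a current Tier 4 Declaration is held. (k) is engaged (a current Annual Exemption Letter is held), but is set aside by (l): (l) operates — some sales are to a restaurant for resale. Exception (a) does not apply.
All of (b)'s requirements are met (an ingredient notice is displayed; a Cottage Food Declaration is on file; a current Class 4 Declaration is held). But applying paragraph (m): (m) is triggered — a current Provisional Waiver is held. (b) is therefore removed.
Exception (c) fails — sales are at private events, not a certified farmers' market.
Exception (d) fails — no current Schedule 4 Declaration is held.
Exception (e) requires that aggregate throughput is below 1,960 units; but aggregate throughput is 2,140 units, not below 1,960 units, so (e) is unavailable.
No exception displaces § 72.7.

Yes — Greta must hold a retail food licence.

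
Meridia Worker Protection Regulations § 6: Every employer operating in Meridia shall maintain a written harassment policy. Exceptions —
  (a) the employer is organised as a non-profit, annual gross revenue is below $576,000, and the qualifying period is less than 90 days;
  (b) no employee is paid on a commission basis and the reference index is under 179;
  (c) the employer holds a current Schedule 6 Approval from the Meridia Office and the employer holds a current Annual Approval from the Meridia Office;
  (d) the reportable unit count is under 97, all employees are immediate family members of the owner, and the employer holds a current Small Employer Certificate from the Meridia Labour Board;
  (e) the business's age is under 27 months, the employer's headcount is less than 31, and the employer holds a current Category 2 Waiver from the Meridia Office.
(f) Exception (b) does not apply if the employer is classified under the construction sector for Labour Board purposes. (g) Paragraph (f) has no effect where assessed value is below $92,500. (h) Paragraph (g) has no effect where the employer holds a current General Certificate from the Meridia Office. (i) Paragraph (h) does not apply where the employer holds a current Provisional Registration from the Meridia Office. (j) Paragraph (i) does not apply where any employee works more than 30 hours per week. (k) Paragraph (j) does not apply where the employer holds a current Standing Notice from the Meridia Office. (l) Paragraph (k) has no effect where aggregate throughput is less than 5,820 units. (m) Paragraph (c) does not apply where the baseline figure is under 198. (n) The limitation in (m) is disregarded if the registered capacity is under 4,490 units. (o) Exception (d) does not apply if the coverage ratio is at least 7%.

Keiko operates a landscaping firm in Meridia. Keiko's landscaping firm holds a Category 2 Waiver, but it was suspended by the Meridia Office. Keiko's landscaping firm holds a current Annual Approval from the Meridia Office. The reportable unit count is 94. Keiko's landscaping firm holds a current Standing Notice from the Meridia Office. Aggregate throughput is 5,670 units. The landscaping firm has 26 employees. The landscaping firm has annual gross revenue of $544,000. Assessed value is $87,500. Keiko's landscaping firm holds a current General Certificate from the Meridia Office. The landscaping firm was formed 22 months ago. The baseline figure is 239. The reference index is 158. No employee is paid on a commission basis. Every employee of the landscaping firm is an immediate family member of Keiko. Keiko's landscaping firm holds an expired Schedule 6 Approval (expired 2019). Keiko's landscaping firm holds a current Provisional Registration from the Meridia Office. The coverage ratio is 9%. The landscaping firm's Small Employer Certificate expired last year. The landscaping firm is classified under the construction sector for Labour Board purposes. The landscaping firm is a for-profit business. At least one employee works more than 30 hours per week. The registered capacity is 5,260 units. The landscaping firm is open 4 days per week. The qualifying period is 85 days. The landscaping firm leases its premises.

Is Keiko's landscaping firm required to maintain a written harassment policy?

Yes — Keiko's landscaping firm must maintain a written harassment policy.

Exception (a) fails — the employer is for-profit.
All of (b)'s requirements are met (no employee is paid on commission; the reference index is 158, under the 179 limit). However, paragraphs (f)–(l) must be considered: (f) is triggered — the landscaping firm is classified under the construction sector. (g) would limit (f) — assessed value is $87,500, below the $92,500 limit — but (h) sets (g) aside: (h) operates against (g): a current General Certificate is held. (i) would limit (h) — a current Provisional Registration is held — but (j) sets (i) aside: (j) operates — at least one employee exceeds 30 hours/week. (k) is triggered (a current Standing Notice is held), but is set aside by (l): (l) is triggered — aggregate throughput is 5,670 units, less than the 5,820 units limit. Exception (b) does not apply.
Exception (c) requires that the employer holds a current Schedule 6 Approval from the Meridia Office; but no current Schedule 6 Approval is held, so (c) is unavailable.
Exception (d) fails — the Small Employer Certificate has expired.
Exception (e) fails — there is no Category 2 Waiver in force.
Every exception is unavailable, so the rule governs.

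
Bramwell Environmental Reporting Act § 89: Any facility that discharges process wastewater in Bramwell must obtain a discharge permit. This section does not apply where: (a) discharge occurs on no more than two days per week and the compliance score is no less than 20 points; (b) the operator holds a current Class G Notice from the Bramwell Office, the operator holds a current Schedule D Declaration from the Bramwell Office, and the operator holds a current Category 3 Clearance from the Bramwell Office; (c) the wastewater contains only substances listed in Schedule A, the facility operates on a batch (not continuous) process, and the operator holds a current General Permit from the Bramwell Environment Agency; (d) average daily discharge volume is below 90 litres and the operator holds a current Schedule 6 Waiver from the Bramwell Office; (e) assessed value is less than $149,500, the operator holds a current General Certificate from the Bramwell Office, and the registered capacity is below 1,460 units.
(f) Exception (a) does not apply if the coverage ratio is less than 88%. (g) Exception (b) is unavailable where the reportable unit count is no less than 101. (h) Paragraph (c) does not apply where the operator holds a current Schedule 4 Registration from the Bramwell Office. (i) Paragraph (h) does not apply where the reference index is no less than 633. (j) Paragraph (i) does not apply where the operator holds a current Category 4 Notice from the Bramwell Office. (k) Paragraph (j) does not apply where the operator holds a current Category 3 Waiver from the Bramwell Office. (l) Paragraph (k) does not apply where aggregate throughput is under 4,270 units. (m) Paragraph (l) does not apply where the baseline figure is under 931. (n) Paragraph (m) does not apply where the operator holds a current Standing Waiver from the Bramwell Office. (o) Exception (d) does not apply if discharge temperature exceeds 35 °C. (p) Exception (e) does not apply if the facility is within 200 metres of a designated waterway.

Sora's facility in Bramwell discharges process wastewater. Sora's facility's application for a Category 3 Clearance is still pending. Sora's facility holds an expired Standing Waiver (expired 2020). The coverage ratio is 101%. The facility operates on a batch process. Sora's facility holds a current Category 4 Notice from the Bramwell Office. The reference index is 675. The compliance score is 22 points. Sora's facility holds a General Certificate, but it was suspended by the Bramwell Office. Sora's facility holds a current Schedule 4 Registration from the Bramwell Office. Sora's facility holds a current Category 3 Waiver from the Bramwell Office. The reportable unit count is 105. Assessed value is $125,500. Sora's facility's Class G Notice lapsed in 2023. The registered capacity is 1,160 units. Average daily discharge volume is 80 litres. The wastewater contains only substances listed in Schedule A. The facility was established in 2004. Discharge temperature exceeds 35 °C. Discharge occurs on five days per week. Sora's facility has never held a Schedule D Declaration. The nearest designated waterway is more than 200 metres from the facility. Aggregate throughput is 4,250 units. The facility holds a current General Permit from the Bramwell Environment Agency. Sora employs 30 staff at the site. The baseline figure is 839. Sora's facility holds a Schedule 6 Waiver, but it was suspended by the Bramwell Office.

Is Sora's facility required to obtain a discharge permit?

Exception (a) requires that discharge occurs on no more than two days per week; but discharge occurs on five days per week, so (a) is unavailable.
Exception (b) fails — the Class G Notice is not current.
Exception (c) is satisfied on its face — the wastewater is Schedule-A-only; the facility operates on a batch process; a current General Permit is held. Considering the limiting provisions: (h) would limit (c) — a current Schedule 4 Registration is held — but (i) sets (h) aside: (i) is triggered — the reference index is 675, meeting the 633 threshold. (j) would limit (i) — a current Category 4 Notice is held — but (k) sets (j) aside: (k) operates against (j): a current Category 3 Waiver is held. (l) would limit (k) — aggregate throughput is 4,250 units, under the 4,270 units limit — but (m) sets (l) aside: (m) operates against (l): the baseline figure is 839, under the 931 limit. (n) is not engaged (there is no Standing Waiver in force), so (m) stands. Exception (c) stands.
Exception (d) does not apply: no current Schedule 6 Waiver is held.
Exception (e) does not apply: no current General Certificate is held.

No — exception (c) applies; Sora's facility is not required to obtain a discharge permit.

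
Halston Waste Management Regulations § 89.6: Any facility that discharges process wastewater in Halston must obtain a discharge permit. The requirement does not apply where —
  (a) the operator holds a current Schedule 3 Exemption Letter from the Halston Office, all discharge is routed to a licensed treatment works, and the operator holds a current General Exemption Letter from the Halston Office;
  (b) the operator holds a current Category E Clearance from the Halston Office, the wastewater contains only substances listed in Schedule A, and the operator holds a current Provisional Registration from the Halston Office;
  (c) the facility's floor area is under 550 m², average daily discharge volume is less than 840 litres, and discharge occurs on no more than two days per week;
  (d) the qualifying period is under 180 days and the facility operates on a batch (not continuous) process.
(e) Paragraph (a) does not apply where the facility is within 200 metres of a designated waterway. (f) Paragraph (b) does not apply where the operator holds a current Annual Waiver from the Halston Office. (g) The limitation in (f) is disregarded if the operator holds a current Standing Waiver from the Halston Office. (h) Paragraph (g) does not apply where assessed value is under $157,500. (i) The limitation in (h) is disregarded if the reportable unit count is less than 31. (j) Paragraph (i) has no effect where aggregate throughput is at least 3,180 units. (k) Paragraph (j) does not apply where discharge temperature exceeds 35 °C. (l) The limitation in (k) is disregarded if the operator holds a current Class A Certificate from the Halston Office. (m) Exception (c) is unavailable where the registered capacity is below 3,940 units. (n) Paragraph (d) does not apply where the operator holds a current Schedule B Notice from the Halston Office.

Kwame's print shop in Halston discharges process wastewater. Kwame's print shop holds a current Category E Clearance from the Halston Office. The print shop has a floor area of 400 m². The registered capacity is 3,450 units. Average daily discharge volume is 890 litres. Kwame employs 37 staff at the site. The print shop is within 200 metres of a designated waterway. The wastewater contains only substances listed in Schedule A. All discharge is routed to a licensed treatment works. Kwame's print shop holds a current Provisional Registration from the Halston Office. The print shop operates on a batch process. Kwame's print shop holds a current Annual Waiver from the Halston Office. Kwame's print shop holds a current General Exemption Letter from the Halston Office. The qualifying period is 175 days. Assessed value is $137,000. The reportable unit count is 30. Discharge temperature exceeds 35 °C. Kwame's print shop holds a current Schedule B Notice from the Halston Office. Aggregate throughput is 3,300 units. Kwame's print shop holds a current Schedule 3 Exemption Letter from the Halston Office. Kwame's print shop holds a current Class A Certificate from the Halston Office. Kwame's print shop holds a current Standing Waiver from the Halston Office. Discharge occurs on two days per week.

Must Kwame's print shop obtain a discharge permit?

All of (a)'s requirements are met (a current Schedule 3 Exemption Letter is held; discharge is routed to a licensed treatment works; a current General Exemption Letter is held). Turning to paragraph (e): (e) is engaged — the print shop is within 200 m of a designated waterway. (a) is therefore removed.
Exception (b)'s conditions are all satisfied: a current Category E Clearance is held; the wastewater is Schedule-A-only; a current Provisional Registration is held. Turning to paragraphs (f)–(l): (f) is triggered — a current Annual Waiver is held. (g) would limit (f) — a current Standing Waiver is held — but (h) sets (g) aside: (h) is triggered — assessed value is $137,000, under the $157,500 limit. (i) would limit (h) — the reportable unit count is 30, less than the 31 limit — but (j) sets (i) aside: (j) operates against (i): aggregate throughput is 3,300 units, meeting the 3,180 units threshold. (k) operates (discharge temperature exceeds 35 °C), but is itself disapplied by (l): (l) operates against (k): a current Class A Certificate is held. (b) is therefore removed.
Exception (c) requires that average daily discharge volume is less than 840 litres; but average daily discharge volume is 890 litres, not less than 840 litres, so (c) is unavailable.
Exception (d)'s conditions are all satisfied: the qualifying period is 175 days, under the 180 days limit; the facility operates on a batch process. However, paragraph (n) must be considered: (n) operates against (d): a current Schedule B Notice is held. Exception (d) does not apply.
None of the exceptions is available; § 89.6 applies in full.

Yes — Kwame's print shop must obtain a discharge permit.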